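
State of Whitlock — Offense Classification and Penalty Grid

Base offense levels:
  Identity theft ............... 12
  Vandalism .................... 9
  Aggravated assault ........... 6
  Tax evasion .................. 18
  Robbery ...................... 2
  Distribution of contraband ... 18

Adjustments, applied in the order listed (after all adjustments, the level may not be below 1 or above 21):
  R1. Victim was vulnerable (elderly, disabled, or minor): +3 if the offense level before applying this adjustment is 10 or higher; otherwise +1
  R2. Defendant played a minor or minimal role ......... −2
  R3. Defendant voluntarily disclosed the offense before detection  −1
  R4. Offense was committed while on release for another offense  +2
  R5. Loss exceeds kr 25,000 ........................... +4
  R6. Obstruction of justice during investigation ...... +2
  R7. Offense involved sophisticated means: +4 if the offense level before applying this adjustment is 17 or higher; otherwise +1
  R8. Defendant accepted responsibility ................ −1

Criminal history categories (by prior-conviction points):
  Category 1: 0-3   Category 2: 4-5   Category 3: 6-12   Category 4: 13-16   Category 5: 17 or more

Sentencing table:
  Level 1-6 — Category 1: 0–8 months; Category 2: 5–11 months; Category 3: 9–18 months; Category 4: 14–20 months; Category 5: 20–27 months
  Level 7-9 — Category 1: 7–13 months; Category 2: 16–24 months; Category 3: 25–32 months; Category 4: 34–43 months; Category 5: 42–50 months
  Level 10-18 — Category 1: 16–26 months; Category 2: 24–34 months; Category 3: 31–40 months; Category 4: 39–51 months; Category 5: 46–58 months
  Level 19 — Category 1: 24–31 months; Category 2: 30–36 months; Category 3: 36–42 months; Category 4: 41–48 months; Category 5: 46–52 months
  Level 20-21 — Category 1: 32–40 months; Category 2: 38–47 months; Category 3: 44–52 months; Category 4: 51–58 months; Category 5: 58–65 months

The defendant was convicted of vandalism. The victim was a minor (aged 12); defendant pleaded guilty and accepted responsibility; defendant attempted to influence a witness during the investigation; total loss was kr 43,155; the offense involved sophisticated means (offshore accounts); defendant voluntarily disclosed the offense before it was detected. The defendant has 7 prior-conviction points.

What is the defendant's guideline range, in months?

Base offense level for vandalism: 9.
R1 applies (level before this adjustment is 9 < 10, so +1): 9 + 1 = 10.
R2 does not apply.
R3 applies: 10 − 1 = 9.
R5 applies: 9 + 4 = 13.
R6 applies: 13 + 2 = 15.
R7 applies (level before this adjustment is 15 < 17, so +1): 15 + 1 = 16.
R8 applies: 16 − 1 = 15.
Final offense level: 15.
Criminal history: 7 prior points → Category 3 (6-12).
Level 15 falls in the 10-18 band.
Grid: Level 10-18 × Category 3 = 31-40 months.

31-40 months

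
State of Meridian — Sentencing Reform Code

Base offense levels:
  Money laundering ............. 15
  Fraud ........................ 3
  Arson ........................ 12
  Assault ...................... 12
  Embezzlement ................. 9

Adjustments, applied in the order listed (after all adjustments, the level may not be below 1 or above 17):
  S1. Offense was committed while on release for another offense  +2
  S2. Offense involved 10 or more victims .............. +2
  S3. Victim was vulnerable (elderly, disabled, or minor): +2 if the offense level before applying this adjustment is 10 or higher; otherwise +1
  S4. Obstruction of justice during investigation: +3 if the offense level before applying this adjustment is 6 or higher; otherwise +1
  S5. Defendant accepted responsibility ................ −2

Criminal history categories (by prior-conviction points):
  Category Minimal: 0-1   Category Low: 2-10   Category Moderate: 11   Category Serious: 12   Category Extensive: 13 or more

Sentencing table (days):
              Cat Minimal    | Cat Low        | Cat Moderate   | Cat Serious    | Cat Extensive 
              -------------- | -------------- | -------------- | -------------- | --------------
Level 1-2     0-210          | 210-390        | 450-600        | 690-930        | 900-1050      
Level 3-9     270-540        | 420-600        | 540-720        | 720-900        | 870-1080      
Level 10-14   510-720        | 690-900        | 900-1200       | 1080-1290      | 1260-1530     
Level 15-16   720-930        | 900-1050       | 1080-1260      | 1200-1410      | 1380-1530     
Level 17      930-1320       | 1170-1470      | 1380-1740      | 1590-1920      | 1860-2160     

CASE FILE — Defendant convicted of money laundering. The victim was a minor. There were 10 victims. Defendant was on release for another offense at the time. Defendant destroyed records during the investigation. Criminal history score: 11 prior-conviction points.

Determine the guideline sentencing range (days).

Base offense level for money laundering: 15.
S1 applies: 15 + 2 = 17.
S2 applies: 17 + 2 = 19.
S3 applies (level before this adjustment is 19 ≥ 10, so +2): 19 + 2 = 21.
S4 applies (level before this adjustment is 21 ≥ 6, so +3): 21 + 3 = 24.
S5 does not apply.
Level 24 exceeds the maximum of 17; capped at 17.
Final offense level: 17.
Criminal history: 11 prior points → Category Moderate (11).
Level 17 falls in the 17 band.
Grid: Level 17 × Category Moderate = 1380-1740 days.

1380-1740 days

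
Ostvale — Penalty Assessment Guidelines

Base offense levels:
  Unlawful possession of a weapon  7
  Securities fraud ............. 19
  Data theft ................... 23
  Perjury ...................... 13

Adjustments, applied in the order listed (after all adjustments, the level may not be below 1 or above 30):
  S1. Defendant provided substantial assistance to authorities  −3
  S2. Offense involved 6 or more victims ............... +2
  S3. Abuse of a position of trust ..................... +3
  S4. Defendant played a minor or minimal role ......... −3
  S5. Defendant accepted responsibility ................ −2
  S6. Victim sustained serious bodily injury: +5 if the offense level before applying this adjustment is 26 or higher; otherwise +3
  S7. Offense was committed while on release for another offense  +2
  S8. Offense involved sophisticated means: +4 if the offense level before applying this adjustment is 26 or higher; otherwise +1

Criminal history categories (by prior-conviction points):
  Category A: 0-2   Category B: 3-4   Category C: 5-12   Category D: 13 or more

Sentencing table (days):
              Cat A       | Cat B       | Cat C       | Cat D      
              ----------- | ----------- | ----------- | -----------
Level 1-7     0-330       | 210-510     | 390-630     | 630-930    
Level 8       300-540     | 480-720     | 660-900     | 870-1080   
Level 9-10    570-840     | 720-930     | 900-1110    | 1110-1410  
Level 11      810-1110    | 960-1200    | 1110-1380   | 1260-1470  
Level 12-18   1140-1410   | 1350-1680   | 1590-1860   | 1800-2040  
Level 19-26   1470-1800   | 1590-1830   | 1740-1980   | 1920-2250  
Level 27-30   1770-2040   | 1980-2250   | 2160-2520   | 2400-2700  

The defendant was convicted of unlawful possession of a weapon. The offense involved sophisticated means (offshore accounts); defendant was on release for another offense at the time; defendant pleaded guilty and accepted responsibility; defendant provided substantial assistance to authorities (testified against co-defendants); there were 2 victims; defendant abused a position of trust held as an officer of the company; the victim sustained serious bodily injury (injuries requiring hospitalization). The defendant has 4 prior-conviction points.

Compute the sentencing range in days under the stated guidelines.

960-1200 days

Base offense level for unlawful possession of a weapon: 7.
S1 applies: 7 − 3 = 4.
S2 does not apply.
S3 applies: 4 + 3 = 7.
S4 does not apply.
S5 applies: 7 − 2 = 5.
S6 applies (level before this adjustment is 5 < 26, so +3): 5 + 3 = 8.
S7 applies: 8 + 2 = 10.
S8 applies (level before this adjustment is 10 < 26, so +1): 10 + 1 = 11.
Final offense level: 11.
Criminal history: 4 prior points → Category B (3-4).
Level 11 falls in the 11 band.
Grid: Level 11 × Category B = 960-1200 days.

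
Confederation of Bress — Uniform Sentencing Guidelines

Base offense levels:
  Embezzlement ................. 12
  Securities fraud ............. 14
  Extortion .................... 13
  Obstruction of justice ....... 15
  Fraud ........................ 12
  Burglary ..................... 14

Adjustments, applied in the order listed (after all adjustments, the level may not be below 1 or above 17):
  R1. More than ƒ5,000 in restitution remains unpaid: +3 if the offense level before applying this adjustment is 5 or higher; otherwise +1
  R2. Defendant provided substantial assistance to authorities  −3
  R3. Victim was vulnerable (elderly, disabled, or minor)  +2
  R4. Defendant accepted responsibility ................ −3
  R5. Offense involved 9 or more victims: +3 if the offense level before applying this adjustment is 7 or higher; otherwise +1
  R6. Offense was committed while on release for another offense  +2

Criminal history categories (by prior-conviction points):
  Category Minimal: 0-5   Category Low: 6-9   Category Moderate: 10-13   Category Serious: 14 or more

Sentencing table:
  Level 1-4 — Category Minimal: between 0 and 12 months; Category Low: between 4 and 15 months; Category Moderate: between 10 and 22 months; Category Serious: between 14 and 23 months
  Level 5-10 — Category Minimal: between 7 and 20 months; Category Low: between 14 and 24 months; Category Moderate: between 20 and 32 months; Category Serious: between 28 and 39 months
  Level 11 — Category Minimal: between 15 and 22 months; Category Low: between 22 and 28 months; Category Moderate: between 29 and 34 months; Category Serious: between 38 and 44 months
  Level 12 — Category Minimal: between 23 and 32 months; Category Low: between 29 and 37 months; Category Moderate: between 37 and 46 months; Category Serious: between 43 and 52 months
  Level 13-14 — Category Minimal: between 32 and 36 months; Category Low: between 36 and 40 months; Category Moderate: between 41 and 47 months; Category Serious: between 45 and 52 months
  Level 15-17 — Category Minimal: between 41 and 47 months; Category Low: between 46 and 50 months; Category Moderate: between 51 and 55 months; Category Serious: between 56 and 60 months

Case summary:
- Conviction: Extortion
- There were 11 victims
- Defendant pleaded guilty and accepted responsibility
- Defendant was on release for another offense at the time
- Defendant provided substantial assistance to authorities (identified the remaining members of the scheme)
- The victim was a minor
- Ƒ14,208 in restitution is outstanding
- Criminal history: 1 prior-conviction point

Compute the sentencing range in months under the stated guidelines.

41-47 months

Base offense level for extortion: 13.
R1 applies (level before this adjustment is 13 ≥ 5, so +3): 13 + 3 = 16.
R2 applies: 16 − 3 = 13.
R3 applies: 13 + 2 = 15.
R4 applies: 15 − 3 = 12.
R5 applies (level before this adjustment is 12 ≥ 7, so +3): 12 + 3 = 15.
R6 applies: 15 + 2 = 17.
Final offense level: 17.
Criminal history: 1 prior point → Category Minimal (0-5).
Level 17 falls in the 15-17 band.
Grid: Level 15-17 × Category Minimal = 41-47 months.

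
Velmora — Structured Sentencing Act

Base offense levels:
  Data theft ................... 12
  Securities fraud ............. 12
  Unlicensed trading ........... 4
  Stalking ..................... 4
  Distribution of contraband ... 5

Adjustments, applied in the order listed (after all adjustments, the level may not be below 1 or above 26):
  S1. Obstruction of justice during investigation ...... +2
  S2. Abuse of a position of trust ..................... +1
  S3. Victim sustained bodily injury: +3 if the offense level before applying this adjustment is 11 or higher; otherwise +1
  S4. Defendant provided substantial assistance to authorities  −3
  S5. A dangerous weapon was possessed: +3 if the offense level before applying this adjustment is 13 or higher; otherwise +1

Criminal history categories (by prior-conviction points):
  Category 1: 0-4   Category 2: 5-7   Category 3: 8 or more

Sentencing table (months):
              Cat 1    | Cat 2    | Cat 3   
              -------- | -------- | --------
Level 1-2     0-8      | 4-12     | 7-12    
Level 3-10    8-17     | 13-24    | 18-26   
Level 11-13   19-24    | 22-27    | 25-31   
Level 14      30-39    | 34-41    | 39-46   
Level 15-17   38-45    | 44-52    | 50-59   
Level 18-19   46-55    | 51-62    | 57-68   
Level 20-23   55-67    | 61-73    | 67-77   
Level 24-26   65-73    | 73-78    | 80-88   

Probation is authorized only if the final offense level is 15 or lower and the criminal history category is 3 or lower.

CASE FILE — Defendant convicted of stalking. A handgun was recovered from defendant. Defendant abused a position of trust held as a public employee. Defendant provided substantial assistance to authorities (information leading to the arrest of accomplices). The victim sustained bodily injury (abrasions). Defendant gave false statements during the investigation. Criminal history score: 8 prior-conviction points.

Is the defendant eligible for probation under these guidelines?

Base offense level for stalking: 4.
S1 applies: 4 + 2 = 6.
S2 applies: 6 + 1 = 7.
S3 applies (level before this adjustment is 7 < 11, so +1): 7 + 1 = 8.
S4 applies: 8 − 3 = 5.
S5 applies (level before this adjustment is 5 < 13, so +1): 5 + 1 = 6.
Final offense level: 6.
Criminal history: 8 prior points → Category 3 (8+).
Level 6 falls in the 3-10 band.
Grid: Level 3-10 × Category 3 = 18-26 months.
Probation check: level 6 ≤ 15 and category 3 ≤ 3 → eligible.

Yes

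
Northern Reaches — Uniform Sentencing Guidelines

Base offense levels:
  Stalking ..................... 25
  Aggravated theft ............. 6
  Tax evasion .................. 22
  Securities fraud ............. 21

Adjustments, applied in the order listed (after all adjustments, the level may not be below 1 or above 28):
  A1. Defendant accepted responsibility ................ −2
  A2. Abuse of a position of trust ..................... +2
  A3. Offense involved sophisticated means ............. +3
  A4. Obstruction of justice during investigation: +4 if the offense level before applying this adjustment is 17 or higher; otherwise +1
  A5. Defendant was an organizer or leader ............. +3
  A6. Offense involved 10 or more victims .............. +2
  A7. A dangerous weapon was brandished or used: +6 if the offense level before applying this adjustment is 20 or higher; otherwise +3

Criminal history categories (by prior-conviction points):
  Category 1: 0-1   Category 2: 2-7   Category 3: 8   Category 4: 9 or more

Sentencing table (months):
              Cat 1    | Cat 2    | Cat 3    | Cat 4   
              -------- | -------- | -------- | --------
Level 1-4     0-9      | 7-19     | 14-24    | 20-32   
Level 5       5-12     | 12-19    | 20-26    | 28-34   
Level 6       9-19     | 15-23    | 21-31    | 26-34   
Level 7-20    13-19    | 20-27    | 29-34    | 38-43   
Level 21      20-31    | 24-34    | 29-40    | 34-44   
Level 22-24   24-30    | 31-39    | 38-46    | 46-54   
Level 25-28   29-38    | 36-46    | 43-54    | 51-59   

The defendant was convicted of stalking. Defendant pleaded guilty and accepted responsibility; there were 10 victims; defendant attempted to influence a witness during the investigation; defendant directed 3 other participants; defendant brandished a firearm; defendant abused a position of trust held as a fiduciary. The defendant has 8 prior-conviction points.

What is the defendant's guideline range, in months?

43-54 months

Base offense level for stalking: 25.
A1 applies: 25 − 2 = 23.
A2 applies: 23 + 2 = 25.
A3 does not apply.
A4 applies (level before this adjustment is 25 ≥ 17, so +4): 25 + 4 = 29.
A5 applies: 29 + 3 = 32.
A6 applies: 32 + 2 = 34.
A7 applies (level before this adjustment is 34 ≥ 20, so +6): 34 + 6 = 40.
Level 40 exceeds the maximum of 28; capped at 28.
Final offense level: 28.
Criminal history: 8 prior points → Category 3 (8).
Level 28 falls in the 25-28 band.
Grid: Level 25-28 × Category 3 = 43-54 months.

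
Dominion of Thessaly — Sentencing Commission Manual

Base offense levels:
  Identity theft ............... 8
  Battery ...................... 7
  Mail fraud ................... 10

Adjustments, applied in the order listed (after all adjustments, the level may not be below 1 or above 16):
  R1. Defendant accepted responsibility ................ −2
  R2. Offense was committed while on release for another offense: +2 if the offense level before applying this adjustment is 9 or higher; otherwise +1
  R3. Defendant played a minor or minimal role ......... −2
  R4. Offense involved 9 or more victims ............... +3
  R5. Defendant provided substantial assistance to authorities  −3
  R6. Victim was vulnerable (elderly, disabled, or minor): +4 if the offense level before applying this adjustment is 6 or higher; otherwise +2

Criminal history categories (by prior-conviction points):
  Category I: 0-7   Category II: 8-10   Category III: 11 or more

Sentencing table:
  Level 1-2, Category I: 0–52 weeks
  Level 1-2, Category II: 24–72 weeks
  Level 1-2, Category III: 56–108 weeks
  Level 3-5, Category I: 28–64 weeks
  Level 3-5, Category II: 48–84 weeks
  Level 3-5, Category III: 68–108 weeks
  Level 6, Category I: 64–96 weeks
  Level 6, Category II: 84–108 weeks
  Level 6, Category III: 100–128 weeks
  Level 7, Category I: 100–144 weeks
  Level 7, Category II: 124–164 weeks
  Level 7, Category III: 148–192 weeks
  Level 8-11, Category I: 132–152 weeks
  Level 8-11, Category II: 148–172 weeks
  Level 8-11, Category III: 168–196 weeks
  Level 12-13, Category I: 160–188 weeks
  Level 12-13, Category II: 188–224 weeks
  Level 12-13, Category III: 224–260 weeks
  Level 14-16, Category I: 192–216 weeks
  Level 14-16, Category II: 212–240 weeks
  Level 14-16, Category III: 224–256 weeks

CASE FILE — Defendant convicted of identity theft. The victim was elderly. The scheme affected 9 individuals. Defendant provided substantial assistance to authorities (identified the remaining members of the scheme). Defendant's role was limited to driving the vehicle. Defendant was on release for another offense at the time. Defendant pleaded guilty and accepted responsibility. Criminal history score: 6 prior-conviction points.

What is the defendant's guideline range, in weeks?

100-144 weeks

Base offense level for identity theft: 8.
R1 applies: 8 − 2 = 6.
R2 applies (level before this adjustment is 6 < 9, so +1): 6 + 1 = 7.
R3 applies: 7 − 2 = 5.
R4 applies: 5 + 3 = 8.
R5 applies: 8 − 3 = 5.
R6 applies (level before this adjustment is 5 < 6, so +2): 5 + 2 = 7.
Final offense level: 7.
Criminal history: 6 prior points → Category I (0-7).
Level 7 falls in the 7 band.
Grid: Level 7 × Category I = 100-144 weeks.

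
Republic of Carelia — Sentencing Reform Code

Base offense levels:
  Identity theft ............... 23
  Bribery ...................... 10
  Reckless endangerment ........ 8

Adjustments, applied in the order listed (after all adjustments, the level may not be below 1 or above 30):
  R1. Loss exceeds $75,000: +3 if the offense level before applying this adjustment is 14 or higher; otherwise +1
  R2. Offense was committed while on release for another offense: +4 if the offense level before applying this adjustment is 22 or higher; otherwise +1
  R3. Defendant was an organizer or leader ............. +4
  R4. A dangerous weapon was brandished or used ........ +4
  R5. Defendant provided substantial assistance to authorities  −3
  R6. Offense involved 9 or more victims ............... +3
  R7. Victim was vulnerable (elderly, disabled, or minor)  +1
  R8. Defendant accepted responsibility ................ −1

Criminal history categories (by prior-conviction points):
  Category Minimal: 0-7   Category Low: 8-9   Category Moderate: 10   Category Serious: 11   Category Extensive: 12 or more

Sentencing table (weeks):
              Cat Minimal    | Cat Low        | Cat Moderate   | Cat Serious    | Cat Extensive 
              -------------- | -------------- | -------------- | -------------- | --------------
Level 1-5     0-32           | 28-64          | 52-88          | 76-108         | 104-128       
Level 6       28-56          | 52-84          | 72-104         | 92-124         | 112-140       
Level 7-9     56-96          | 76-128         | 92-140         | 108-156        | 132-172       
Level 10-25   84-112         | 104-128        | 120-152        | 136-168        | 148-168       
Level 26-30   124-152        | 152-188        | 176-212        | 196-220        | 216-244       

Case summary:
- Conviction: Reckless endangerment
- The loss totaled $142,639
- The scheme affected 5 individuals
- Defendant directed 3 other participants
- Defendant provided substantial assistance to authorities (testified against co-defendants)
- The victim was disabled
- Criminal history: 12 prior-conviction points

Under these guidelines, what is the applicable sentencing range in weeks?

148-168 weeks

Base offense level for reckless endangerment: 8.
R1 applies (level before this adjustment is 8 < 14, so +1): 8 + 1 = 9.
R2 does not apply.
R3 applies: 9 + 4 = 13.
R5 applies: 13 − 3 = 10.
R6 does not apply.
R7 applies: 10 + 1 = 11.
Final offense level: 11.
Criminal history: 12 prior points → Category Extensive (12+).
Level 11 falls in the 10-25 band.
Grid: Level 10-25 × Category Extensive = 148-168 weeks.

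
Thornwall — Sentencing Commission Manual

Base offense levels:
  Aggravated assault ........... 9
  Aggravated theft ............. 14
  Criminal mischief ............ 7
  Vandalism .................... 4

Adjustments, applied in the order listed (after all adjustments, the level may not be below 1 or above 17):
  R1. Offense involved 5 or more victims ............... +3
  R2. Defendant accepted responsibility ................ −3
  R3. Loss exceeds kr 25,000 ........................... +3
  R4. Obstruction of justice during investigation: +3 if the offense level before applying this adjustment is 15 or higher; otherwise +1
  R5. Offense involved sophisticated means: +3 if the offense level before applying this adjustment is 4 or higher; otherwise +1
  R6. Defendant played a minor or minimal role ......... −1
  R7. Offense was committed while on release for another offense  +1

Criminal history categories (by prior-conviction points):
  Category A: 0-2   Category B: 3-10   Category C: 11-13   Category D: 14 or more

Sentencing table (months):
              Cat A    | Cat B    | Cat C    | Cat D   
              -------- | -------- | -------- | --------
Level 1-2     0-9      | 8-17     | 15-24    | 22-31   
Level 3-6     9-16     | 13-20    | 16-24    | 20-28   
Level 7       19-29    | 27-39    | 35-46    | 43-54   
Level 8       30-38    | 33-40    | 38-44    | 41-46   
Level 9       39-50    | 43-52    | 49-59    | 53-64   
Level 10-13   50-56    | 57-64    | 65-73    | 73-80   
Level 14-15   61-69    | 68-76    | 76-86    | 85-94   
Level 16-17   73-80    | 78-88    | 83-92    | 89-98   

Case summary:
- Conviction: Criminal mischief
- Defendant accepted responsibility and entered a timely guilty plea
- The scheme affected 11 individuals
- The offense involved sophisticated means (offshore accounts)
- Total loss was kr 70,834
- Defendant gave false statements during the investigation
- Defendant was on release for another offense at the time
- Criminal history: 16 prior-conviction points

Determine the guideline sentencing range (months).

Base offense level for criminal mischief: 7.
R1 applies: 7 + 3 = 10.
R2 applies: 10 − 3 = 7.
R3 applies: 7 + 3 = 10.
R4 applies (level before this adjustment is 10 < 15, so +1): 10 + 1 = 11.
R5 applies (level before this adjustment is 11 ≥ 4, so +3): 11 + 3 = 14.
R6 does not apply.
R7 applies: 14 + 1 = 15.
Final offense level: 15.
Criminal history: 16 prior points → Category D (14+).
Level 15 falls in the 14-15 band.
Grid: Level 14-15 × Category D = 85-94 months.

85-94 months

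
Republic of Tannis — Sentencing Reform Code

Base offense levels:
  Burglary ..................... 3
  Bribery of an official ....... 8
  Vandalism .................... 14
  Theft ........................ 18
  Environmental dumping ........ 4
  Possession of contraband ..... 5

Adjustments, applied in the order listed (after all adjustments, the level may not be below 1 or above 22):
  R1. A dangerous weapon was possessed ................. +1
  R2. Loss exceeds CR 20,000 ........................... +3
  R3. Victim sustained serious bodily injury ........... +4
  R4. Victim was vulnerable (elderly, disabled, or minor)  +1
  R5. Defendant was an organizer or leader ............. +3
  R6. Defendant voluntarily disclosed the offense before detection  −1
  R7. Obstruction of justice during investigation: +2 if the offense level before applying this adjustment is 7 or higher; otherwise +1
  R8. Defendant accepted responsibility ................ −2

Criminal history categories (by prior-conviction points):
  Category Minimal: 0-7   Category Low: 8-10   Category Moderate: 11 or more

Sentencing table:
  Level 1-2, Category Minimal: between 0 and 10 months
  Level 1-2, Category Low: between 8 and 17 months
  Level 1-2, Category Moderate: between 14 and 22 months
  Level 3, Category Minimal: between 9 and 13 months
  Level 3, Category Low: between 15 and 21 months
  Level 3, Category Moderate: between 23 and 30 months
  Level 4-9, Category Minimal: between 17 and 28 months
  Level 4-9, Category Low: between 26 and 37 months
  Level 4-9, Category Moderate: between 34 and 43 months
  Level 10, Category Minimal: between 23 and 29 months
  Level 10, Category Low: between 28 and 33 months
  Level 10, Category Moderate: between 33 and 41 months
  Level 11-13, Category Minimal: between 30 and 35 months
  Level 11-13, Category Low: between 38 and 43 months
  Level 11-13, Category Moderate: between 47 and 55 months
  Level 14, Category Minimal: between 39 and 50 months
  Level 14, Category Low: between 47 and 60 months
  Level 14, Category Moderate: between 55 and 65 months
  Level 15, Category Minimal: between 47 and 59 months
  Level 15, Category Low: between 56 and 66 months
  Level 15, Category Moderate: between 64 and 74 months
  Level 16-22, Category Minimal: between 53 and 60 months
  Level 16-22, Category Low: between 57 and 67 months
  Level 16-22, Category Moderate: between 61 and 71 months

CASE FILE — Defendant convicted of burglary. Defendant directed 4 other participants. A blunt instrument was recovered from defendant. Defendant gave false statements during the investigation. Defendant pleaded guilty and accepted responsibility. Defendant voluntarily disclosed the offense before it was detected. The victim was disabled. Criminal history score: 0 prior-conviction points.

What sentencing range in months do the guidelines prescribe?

Base offense level for burglary: 3.
R1 applies: 3 + 1 = 4.
R2 does not apply.
R4 applies: 4 + 1 = 5.
R5 applies: 5 + 3 = 8.
R6 applies: 8 − 1 = 7.
R7 applies (level before this adjustment is 7 ≥ 7, so +2): 7 + 2 = 9.
R8 applies: 9 − 2 = 7.
Final offense level: 7.
Criminal history: 0 prior points → Category Minimal (0-7).
Level 7 falls in the 4-9 band.
Grid: Level 4-9 × Category Minimal = 17-28 months.

17-28 months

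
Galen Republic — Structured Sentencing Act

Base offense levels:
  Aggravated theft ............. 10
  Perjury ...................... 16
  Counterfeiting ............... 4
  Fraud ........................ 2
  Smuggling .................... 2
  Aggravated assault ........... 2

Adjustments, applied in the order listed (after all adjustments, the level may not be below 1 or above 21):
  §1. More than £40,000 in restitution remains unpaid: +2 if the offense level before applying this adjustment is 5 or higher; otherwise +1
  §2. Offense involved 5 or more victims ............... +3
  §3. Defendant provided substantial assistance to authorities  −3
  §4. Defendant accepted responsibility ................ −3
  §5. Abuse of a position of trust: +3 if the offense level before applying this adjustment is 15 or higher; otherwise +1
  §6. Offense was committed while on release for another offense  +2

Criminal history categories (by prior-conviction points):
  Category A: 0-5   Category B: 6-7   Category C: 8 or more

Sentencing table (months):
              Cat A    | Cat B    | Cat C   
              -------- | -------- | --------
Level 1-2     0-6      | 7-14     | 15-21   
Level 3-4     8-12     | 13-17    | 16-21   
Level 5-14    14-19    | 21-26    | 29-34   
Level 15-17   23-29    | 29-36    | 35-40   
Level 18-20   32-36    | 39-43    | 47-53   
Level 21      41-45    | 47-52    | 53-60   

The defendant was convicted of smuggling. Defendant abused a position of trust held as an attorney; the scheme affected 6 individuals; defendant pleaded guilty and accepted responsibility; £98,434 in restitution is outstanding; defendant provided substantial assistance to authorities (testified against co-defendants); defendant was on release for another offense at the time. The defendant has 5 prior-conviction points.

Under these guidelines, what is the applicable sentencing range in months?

Base offense level for smuggling: 2.
§1 applies (level before this adjustment is 2 < 5, so +1): 2 + 1 = 3.
§2 applies: 3 + 3 = 6.
§3 applies: 6 − 3 = 3.
§4 applies: 3 − 3 = 0.
§5 applies (level before this adjustment is 0 < 15, so +1): 0 + 1 = 1.
§6 applies: 1 + 2 = 3.
Final offense level: 3.
Criminal history: 5 prior points → Category A (0-5).
Level 3 falls in the 3-4 band.
Grid: Level 3-4 × Category A = 8-12 months.

8-12 months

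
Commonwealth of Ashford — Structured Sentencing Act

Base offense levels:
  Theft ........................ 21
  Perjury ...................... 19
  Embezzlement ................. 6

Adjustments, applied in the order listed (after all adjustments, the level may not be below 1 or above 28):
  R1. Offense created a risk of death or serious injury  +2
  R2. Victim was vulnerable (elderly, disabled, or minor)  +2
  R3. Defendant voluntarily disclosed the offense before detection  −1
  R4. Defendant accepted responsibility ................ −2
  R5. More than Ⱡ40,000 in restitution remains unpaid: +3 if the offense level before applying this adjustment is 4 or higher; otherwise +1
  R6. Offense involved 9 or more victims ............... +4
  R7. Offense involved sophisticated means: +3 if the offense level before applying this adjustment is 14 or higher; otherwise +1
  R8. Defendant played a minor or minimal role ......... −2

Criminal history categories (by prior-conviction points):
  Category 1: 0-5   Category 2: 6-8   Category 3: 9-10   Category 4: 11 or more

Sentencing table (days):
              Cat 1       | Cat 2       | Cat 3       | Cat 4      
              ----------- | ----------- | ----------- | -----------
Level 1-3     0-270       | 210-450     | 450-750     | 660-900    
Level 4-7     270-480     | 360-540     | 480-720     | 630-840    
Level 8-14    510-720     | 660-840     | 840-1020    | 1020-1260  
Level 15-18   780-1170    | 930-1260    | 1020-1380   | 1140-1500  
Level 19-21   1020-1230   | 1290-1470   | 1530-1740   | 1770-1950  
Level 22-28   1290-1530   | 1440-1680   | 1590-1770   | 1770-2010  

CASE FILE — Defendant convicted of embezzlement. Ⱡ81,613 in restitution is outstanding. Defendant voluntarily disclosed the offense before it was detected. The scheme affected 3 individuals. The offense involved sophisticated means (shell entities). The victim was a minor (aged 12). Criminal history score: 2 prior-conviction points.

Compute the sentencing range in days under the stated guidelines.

510-720 days

Base offense level for embezzlement: 6.
R2 applies: 6 + 2 = 8.
R3 applies: 8 − 1 = 7.
R4 does not apply.
R5 applies (level before this adjustment is 7 ≥ 4, so +3): 7 + 3 = 10.
R7 applies (level before this adjustment is 10 < 14, so +1): 10 + 1 = 11.
R8 does not apply.
Final offense level: 11.
Criminal history: 2 prior points → Category 1 (0-5).
Level 11 falls in the 8-14 band.
Grid: Level 8-14 × Category 1 = 510-720 days.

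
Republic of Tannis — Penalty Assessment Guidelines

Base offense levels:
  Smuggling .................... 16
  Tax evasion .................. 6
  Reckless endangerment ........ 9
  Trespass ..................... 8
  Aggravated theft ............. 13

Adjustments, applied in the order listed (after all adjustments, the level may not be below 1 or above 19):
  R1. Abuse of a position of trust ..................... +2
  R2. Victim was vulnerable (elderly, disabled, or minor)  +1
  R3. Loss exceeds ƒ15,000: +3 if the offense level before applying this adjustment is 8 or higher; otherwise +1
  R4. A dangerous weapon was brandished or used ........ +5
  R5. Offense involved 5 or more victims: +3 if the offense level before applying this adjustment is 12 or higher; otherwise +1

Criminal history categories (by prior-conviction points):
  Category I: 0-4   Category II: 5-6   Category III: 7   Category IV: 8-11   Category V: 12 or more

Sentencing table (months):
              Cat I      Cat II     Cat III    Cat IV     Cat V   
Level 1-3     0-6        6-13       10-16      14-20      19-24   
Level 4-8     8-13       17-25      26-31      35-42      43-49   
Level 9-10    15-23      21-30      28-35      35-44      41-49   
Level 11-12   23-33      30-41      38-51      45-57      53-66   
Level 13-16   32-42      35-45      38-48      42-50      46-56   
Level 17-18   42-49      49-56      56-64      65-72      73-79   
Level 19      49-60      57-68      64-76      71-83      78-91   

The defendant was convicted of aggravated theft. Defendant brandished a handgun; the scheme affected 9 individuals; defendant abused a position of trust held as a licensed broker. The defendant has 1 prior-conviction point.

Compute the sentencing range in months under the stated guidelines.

Base offense level for aggravated theft: 13.
R1 applies: 13 + 2 = 15.
R3 does not apply.
R4 applies: 15 + 5 = 20.
R5 applies (level before this adjustment is 20 ≥ 12, so +3): 20 + 3 = 23.
Level 23 exceeds the maximum of 19; capped at 19.
Final offense level: 19.
Criminal history: 1 prior point → Category I (0-4).
Level 19 falls in the 19 band.
Grid: Level 19 × Category I = 49-60 months.

49-60 months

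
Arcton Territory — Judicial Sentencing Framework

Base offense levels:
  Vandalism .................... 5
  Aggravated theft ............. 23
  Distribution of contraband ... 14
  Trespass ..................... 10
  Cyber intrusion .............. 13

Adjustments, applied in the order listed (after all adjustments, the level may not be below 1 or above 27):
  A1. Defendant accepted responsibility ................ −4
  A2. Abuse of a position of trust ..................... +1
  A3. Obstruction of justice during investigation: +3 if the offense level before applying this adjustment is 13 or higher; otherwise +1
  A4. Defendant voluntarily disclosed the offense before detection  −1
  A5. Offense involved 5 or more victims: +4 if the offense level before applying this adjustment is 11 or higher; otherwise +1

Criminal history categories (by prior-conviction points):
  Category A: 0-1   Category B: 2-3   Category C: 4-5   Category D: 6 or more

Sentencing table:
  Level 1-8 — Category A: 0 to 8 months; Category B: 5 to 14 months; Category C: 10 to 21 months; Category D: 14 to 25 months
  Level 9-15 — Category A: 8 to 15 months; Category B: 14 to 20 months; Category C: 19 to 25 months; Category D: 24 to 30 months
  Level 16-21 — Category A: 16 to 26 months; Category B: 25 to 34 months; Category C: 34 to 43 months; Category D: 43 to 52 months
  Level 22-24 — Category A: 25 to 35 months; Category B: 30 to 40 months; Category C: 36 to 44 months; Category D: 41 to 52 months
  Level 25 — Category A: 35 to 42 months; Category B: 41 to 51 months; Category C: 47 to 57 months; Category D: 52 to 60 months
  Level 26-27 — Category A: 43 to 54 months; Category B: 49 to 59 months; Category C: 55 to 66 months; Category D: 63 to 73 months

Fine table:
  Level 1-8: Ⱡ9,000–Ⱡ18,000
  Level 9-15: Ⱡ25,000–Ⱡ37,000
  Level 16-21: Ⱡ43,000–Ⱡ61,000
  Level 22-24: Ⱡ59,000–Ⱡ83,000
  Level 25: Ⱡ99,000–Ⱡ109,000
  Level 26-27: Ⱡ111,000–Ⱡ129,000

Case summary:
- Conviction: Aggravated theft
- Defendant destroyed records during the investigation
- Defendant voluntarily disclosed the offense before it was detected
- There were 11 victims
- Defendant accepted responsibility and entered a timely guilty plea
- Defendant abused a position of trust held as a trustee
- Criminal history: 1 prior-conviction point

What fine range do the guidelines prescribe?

Base offense level for aggravated theft: 23.
A1 applies: 23 − 4 = 19.
A2 applies: 19 + 1 = 20.
A3 applies (level before this adjustment is 20 ≥ 13, so +3): 20 + 3 = 23.
A4 applies: 23 − 1 = 22.
A5 applies (level before this adjustment is 22 ≥ 11, so +4): 22 + 4 = 26.
Final offense level: 26.
Level 26 falls in the 26-27 band.
Fine table: Level 26-27 → Ⱡ111,000–Ⱡ129,000.

Ⱡ111,000–Ⱡ129,000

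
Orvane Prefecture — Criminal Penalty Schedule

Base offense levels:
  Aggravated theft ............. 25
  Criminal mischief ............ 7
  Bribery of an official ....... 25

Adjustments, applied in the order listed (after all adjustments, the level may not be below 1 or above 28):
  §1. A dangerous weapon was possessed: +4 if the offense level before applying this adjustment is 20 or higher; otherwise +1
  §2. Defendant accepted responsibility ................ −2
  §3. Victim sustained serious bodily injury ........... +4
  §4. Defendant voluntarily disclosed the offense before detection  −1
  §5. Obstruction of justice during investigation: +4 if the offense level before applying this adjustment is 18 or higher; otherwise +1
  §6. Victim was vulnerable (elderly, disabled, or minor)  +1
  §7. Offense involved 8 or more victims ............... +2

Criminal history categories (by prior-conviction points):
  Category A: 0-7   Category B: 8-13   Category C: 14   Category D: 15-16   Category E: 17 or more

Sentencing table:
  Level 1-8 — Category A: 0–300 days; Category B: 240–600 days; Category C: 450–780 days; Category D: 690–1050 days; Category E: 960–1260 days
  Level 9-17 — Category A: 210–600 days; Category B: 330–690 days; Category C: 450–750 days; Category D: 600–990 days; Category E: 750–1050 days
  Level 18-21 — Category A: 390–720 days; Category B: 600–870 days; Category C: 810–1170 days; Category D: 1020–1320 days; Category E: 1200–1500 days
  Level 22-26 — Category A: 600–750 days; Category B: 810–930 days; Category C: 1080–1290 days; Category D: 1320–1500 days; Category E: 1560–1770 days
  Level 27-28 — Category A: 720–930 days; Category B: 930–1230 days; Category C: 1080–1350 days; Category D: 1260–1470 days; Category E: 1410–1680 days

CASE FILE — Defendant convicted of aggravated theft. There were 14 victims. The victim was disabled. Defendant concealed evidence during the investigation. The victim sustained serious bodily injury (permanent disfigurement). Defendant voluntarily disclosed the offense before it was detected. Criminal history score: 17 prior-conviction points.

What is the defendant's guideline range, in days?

1410-1680 days

Base offense level for aggravated theft: 25.
§2 does not apply.
§3 applies: 25 + 4 = 29.
§4 applies: 29 − 1 = 28.
§5 applies (level before this adjustment is 28 ≥ 18, so +4): 28 + 4 = 32.
§6 applies: 32 + 1 = 33.
§7 applies: 33 + 2 = 35.
Level 35 exceeds the maximum of 28; capped at 28.
Final offense level: 28.
Criminal history: 17 prior points → Category E (17+).
Level 28 falls in the 27-28 band.
Grid: Level 27-28 × Category E = 1410-1680 days.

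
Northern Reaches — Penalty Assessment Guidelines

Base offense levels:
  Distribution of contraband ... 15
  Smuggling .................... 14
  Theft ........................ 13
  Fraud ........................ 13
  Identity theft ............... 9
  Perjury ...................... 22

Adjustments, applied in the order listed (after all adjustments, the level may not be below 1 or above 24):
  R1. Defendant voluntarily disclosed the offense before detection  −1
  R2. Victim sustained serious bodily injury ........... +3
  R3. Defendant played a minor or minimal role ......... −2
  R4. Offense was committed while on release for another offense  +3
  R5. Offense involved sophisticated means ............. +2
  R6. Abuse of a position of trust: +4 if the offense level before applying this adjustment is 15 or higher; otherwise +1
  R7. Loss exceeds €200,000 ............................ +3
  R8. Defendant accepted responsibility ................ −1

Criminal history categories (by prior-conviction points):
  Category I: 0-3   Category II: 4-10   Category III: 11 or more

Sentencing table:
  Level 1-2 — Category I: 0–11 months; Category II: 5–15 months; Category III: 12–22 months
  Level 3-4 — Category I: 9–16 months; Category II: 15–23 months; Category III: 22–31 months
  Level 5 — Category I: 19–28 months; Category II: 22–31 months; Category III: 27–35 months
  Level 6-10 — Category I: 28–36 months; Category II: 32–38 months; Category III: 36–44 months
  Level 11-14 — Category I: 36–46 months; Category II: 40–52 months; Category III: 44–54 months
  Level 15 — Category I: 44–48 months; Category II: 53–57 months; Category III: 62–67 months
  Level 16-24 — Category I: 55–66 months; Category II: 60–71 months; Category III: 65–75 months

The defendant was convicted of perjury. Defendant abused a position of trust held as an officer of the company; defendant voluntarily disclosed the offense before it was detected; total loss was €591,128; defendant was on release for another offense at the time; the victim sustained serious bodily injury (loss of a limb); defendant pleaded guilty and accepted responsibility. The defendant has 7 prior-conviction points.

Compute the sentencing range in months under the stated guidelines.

Base offense level for perjury: 22.
R1 applies: 22 − 1 = 21.
R2 applies: 21 + 3 = 24.
R3 does not apply.
R4 applies: 24 + 3 = 27.
R6 applies (level before this adjustment is 27 ≥ 15, so +4): 27 + 4 = 31.
R7 applies: 31 + 3 = 34.
R8 applies: 34 − 1 = 33.
Level 33 exceeds the maximum of 24; capped at 24.
Final offense level: 24.
Criminal history: 7 prior points → Category II (4-10).
Level 24 falls in the 16-24 band.
Grid: Level 16-24 × Category II = 60-71 months.

60-71 months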